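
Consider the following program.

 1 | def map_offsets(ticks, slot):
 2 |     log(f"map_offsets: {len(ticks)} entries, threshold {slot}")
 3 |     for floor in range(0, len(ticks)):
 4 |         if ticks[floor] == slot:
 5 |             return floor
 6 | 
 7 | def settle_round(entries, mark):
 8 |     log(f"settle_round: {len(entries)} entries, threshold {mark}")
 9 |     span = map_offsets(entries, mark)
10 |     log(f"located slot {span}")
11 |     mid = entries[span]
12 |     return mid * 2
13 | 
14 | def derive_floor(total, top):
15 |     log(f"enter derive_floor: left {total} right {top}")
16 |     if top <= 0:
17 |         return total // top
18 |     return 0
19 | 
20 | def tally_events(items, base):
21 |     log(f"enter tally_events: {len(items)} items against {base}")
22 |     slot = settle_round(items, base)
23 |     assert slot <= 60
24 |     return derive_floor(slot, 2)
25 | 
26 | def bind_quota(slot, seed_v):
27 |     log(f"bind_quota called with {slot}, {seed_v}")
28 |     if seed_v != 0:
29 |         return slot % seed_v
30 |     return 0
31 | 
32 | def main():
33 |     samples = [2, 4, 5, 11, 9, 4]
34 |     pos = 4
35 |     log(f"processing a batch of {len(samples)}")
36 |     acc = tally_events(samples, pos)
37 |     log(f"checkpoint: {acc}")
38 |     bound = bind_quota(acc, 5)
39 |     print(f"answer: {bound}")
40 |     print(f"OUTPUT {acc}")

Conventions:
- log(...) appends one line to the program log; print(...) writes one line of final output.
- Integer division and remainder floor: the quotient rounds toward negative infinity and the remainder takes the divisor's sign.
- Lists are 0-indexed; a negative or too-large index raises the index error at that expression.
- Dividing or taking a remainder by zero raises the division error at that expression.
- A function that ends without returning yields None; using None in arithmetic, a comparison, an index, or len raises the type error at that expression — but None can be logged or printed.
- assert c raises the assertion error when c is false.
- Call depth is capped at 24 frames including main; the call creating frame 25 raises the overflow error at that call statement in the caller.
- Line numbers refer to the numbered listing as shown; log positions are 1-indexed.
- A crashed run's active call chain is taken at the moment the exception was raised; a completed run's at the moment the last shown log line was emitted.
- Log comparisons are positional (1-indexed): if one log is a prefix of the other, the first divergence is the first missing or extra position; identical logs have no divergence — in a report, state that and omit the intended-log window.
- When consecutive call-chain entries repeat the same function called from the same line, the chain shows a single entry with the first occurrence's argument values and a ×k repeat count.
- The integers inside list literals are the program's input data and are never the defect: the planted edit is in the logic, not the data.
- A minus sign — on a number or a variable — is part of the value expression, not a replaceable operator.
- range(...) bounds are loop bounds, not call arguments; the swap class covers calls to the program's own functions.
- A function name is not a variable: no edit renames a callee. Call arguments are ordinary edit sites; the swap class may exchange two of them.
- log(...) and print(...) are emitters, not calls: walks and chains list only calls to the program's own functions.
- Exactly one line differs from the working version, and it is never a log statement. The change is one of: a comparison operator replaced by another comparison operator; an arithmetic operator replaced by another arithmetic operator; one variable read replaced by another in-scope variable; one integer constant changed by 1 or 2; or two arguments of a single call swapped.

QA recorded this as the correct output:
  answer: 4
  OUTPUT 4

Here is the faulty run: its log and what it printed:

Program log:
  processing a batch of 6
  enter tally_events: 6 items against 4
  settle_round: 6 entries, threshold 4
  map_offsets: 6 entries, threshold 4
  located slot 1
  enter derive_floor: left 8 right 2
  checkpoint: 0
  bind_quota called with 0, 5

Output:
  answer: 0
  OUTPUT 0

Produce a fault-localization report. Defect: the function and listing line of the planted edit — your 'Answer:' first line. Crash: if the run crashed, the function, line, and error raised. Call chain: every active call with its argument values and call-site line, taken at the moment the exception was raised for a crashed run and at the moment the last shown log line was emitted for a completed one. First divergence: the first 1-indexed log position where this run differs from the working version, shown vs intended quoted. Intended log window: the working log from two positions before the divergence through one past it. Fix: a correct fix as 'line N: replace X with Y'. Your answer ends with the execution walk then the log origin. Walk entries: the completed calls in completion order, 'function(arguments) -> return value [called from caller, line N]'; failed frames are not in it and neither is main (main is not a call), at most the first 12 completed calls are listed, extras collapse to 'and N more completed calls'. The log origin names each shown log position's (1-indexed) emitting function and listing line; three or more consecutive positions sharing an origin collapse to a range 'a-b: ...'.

Answer: the defect is in derive_floor at line 16.
Core observation: At log position 7 the runs split — shown 'checkpoint: 0', but the working version logs 'checkpoint: 4'.
Call chain: main -> bind_quota(0, 5) (called at line 38).
First divergence: position 7; shown 'checkpoint: 0' vs intended 'checkpoint: 4'.
Intended log window:
  5: located slot 1
  6: enter derive_floor: left 8 right 2
  7: checkpoint: 4
  8: bind_quota called with 4, 5
Execution walk:
  map_offsets([2, 4, 5, 11, 9, 4], 4) -> 1  [called from settle_round, line 9]
  settle_round([2, 4, 5, 11, 9, 4], 4) -> 8  [called from tally_events, line 22]
  derive_floor(8, 2) -> 0  [called from tally_events, line 24]
  tally_events([2, 4, 5, 11, 9, 4], 4) -> 0  [called from main, line 36]
  bind_quota(0, 5) -> 0  [called from main, line 38]
Origin of each log line:
  1: emitted by main (line 35)
  2: emitted by tally_events (line 21)
  3: emitted by settle_round (line 8)
  4: emitted by map_offsets (line 2)
  5: emitted by settle_round (line 10)
  6: emitted by derive_floor (line 15)
  7: emitted by main (line 37)
  8: emitted by bind_quota (line 27)
A correct fix: line 16: replace `<=` with `!=`.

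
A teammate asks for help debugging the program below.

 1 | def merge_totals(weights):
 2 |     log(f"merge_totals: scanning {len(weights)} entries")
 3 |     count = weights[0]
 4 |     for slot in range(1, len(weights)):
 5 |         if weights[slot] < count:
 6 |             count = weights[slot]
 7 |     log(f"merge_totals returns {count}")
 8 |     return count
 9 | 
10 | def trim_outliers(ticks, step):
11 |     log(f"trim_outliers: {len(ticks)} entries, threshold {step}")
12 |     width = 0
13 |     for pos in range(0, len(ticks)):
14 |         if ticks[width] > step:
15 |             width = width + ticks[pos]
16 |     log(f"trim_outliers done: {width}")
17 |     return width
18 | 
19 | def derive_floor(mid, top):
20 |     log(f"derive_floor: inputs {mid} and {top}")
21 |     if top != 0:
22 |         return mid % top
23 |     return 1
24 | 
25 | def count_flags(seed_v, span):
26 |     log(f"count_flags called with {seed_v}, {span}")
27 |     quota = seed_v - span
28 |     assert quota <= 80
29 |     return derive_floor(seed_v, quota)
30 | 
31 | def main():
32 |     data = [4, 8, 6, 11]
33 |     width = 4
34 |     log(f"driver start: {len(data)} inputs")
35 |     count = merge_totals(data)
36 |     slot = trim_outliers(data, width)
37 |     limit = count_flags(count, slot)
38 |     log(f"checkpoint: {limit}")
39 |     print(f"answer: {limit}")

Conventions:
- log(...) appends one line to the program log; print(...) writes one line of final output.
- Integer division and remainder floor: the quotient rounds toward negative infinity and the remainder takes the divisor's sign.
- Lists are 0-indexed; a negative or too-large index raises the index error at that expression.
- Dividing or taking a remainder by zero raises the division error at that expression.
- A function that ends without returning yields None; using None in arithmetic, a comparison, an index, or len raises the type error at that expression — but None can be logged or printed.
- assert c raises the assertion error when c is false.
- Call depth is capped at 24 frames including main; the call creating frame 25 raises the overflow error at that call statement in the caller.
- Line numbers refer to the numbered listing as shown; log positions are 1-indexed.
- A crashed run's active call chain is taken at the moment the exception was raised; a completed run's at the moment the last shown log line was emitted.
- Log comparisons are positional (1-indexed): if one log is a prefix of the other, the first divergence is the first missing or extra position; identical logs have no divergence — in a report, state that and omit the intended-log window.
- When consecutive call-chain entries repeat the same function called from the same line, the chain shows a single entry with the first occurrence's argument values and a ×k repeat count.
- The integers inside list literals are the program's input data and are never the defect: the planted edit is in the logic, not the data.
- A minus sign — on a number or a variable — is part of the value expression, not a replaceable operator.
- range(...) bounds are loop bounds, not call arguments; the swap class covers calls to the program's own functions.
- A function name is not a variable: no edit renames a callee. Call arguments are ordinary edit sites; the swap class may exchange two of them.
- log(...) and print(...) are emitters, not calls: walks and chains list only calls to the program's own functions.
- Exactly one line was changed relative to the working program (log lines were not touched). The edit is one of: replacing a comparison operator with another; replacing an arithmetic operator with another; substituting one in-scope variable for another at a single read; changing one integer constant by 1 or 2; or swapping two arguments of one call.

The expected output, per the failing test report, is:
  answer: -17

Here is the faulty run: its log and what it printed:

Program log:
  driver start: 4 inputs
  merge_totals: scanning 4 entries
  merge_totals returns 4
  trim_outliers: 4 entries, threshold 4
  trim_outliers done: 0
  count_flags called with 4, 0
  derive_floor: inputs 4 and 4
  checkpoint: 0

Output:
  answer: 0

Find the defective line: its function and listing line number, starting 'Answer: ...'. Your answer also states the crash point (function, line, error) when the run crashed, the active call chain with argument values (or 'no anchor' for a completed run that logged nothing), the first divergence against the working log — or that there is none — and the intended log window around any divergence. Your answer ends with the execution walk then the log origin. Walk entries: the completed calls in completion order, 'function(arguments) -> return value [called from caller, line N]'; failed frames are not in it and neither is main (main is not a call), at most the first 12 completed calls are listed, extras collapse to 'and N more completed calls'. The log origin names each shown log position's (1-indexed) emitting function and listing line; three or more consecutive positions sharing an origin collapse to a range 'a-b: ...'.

Answer: the defect is in trim_outliers at line 14.
Core observation: Position 5 is the first bad log line: 'trim_outliers done: 0' should read 'trim_outliers done: 25'.
Call chain: main.
First divergence: position 5; shown 'trim_outliers done: 0' vs intended 'trim_outliers done: 25'.
Intended log window:
  3: merge_totals returns 4
  4: trim_outliers: 4 entries, threshold 4
  5: trim_outliers done: 25
  6: count_flags called with 4, 25
Execution walk:
  merge_totals([4, 8, 6, 11]) -> 4  [called from main, line 35]
  trim_outliers([4, 8, 6, 11], 4) -> 0  [called from main, line 36]
  derive_floor(4, 4) -> 0  [called from count_flags, line 29]
  count_flags(4, 0) -> 0  [called from main, line 37]
Log origin:
  1 — main, line 34
  2 — merge_totals, line 2
  3 — merge_totals, line 7
  4 — trim_outliers, line 11
  5 — trim_outliers, line 16
  6 — count_flags, line 26
  7 — derive_floor, line 20
  8 — main, line 38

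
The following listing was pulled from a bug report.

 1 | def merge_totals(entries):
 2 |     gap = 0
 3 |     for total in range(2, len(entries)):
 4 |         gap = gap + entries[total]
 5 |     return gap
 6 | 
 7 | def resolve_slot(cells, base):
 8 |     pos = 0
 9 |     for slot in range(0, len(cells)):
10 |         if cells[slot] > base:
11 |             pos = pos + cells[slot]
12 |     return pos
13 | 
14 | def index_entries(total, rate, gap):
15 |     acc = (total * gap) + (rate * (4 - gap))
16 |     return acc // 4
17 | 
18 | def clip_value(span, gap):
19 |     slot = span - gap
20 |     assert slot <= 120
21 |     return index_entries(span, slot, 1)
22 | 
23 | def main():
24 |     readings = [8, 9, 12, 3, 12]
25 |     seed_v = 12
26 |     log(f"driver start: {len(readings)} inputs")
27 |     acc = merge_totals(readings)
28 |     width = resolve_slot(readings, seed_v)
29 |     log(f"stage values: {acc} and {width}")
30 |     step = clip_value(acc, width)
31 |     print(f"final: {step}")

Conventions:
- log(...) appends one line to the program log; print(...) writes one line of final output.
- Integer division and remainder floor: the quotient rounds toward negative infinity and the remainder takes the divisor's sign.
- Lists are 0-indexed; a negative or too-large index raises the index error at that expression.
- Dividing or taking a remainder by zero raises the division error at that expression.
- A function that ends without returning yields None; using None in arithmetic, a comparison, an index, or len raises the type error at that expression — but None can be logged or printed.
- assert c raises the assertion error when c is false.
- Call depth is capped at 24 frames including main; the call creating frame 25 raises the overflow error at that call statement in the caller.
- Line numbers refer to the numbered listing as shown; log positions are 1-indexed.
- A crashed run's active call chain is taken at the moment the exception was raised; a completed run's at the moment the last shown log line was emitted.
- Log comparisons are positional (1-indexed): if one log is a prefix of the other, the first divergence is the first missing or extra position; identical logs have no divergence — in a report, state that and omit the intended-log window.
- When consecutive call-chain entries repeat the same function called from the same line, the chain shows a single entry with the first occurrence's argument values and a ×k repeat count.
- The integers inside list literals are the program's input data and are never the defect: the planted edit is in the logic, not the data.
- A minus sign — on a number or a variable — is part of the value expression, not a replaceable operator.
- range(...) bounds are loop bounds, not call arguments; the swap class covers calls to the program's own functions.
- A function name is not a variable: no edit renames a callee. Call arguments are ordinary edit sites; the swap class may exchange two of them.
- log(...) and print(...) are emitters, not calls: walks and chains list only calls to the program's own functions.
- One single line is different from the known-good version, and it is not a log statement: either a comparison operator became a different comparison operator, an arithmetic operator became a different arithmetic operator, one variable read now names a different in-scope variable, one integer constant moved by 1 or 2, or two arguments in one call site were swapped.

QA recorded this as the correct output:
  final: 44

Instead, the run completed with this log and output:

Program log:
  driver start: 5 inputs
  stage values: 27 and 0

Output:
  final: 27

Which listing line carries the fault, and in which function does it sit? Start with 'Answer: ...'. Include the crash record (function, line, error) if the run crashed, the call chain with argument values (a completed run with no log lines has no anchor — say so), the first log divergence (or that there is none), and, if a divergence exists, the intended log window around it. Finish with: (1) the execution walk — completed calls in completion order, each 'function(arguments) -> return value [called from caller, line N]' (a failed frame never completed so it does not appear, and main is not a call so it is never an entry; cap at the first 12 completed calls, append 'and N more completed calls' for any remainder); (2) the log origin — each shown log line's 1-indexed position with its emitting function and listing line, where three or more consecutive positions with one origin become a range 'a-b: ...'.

Answer: the defect is in merge_totals at line 3.
Core observation: The earliest visible damage is log position 2 — 'stage values: 27 and 0' rather than the intended 'stage values: 44 and 0'.
Call chain: main.
First divergence: at position 2 the run shows 'stage values: 27 and 0' where the working version logs 'stage values: 44 and 0'.
Intended log window:
  1: driver start: 5 inputs
  2: stage values: 44 and 0
Execution walk:
  merge_totals([8, 9, 12, 3, 12]) -> 27  [called from main, line 27]
  resolve_slot([8, 9, 12, 3, 12], 12) -> 0  [called from main, line 28]
  index_entries(27, 27, 1) -> 27  [called from clip_value, line 21]
  clip_value(27, 0) -> 27  [called from main, line 30]
Origin of each log line:
  1: emitted by main (line 26)
  2: emitted by main (line 29)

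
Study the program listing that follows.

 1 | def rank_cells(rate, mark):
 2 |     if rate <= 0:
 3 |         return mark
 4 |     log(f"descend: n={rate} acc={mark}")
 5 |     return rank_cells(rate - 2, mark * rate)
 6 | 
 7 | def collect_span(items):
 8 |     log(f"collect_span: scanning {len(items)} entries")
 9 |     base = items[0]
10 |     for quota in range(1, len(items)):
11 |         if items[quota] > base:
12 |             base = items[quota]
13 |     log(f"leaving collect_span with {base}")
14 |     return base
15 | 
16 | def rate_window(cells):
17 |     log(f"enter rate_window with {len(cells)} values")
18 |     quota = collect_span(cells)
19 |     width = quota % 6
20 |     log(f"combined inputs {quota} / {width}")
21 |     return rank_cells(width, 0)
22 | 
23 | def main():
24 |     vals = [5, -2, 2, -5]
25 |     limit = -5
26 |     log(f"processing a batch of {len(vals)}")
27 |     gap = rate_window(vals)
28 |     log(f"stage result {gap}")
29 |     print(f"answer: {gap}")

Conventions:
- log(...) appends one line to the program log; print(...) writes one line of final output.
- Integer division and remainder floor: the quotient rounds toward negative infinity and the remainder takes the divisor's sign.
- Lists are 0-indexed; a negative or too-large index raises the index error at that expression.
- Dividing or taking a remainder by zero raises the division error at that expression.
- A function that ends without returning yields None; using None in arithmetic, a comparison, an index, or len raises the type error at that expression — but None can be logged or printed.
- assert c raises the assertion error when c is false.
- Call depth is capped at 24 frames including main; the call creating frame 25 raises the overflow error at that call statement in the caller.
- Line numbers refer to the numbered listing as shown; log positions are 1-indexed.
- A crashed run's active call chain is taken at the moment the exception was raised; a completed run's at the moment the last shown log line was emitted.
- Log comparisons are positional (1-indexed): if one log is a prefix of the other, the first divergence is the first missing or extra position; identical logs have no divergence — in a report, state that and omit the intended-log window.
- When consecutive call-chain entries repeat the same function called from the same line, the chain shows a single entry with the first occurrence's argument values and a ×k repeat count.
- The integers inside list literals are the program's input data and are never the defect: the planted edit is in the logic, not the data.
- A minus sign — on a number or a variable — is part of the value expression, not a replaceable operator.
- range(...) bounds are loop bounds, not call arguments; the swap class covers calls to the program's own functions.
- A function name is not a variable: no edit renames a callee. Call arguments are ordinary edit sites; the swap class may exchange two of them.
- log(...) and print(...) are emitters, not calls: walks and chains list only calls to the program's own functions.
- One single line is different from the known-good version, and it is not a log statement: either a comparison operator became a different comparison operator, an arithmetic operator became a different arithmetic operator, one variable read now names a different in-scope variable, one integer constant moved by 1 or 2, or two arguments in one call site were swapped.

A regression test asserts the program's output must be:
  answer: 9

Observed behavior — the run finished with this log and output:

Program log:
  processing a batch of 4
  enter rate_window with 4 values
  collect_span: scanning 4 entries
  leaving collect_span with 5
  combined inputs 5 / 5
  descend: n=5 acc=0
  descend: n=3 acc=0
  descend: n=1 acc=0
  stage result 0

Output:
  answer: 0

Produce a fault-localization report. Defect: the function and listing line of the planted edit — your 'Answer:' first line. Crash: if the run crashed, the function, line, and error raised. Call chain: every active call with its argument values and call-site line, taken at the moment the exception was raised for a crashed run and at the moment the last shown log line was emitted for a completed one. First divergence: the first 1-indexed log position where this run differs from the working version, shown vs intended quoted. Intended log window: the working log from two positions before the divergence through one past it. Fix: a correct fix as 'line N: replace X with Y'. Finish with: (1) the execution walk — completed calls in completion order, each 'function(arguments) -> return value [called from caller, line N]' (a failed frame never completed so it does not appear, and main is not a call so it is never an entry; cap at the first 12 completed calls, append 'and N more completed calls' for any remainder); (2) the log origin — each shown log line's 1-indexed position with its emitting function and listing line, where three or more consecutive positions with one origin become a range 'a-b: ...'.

Answer: the defect is in rank_cells at line 5.
The tell: Position 7 is the first bad log line: 'descend: n=3 acc=0' should read 'descend: n=3 acc=5'.
Call chain: main.
First divergence: position 7; shown 'descend: n=3 acc=0' vs intended 'descend: n=3 acc=5'.
Intended log window:
  5: combined inputs 5 / 5
  6: descend: n=5 acc=0
  7: descend: n=3 acc=5
  8: descend: n=1 acc=8
Execution walk:
  collect_span([5, -2, 2, -5]) -> 5  [called from rate_window, line 18]
  rank_cells(-1, 0) -> 0  [called from rank_cells, line 5]
  rank_cells(1, 0) -> 0  [called from rank_cells, line 5]
  rank_cells(3, 0) -> 0  [called from rank_cells, line 5]
  rank_cells(5, 0) -> 0  [called from rate_window, line 21]
  rate_window([5, -2, 2, -5]) -> 0  [called from main, line 27]
Origin of each log line:
  1 — main, line 26
  2 — rate_window, line 17
  3 — collect_span, line 8
  4 — collect_span, line 13
  5 — rate_window, line 20
  6-8 — rank_cells, line 4
  9 — main, line 28
A correct fix: line 5: replace `*` with `+`.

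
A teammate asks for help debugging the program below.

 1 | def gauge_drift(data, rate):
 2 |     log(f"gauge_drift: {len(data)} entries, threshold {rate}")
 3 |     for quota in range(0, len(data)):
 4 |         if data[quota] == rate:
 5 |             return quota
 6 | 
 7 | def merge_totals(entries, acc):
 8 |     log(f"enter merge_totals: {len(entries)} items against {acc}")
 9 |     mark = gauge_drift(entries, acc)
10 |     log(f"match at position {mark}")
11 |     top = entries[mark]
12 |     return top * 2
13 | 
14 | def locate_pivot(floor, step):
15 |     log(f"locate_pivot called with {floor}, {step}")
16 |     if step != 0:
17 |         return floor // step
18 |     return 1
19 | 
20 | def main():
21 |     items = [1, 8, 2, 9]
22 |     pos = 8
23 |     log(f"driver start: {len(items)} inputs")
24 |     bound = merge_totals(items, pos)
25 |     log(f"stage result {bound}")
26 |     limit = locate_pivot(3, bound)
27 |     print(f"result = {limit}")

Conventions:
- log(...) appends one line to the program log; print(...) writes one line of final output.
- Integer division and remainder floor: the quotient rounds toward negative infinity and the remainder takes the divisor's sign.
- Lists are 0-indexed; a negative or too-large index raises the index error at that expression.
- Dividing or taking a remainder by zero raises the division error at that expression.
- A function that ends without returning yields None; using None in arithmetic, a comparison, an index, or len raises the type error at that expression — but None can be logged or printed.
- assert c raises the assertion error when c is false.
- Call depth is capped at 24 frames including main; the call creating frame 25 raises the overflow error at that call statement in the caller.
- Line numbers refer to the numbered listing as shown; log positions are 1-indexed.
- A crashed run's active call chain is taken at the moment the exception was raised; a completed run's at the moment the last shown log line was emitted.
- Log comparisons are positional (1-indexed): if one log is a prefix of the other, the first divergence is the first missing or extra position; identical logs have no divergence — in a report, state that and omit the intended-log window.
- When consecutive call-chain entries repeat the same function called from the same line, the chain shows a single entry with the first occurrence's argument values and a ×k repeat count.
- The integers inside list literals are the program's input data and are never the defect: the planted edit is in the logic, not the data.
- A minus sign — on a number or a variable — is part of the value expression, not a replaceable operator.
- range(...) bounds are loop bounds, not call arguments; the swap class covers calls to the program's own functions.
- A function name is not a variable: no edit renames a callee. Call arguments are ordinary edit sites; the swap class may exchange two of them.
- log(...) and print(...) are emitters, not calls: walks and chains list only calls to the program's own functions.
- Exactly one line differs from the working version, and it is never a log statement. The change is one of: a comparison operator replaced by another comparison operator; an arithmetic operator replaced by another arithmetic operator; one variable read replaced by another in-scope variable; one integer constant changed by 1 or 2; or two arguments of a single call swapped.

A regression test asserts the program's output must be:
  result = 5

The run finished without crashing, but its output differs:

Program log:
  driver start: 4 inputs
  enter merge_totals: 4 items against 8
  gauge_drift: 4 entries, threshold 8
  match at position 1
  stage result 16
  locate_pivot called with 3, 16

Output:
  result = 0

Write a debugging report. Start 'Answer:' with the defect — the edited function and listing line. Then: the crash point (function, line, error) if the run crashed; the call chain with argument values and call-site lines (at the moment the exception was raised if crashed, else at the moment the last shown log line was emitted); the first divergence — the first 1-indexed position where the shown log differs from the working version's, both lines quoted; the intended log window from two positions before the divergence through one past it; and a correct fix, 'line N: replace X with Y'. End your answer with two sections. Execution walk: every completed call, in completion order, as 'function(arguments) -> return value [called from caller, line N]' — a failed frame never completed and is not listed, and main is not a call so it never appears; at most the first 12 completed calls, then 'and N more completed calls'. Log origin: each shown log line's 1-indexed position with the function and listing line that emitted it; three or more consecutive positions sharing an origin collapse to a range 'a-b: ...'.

Answer: the defect is in main at line 26.
Key fact: The earliest visible damage is log position 6 — 'locate_pivot called with 3, 16' rather than the intended 'locate_pivot called with 16, 3'.
Call chain: main -> locate_pivot(3, 16) (called at line 26).
First divergence: position 6 — shown 'locate_pivot called with 3, 16', intended 'locate_pivot called with 16, 3'.
Intended log window:
  4: match at position 1
  5: stage result 16
  6: locate_pivot called with 16, 3
Execution walk:
  gauge_drift([1, 8, 2, 9], 8) -> 1  [called from merge_totals, line 9]
  merge_totals([1, 8, 2, 9], 8) -> 16  [called from main, line 24]
  locate_pivot(3, 16) -> 0  [called from main, line 26]
Log origins:
  1 — main, line 23
  2 — merge_totals, line 8
  3 — gauge_drift, line 2
  4 — merge_totals, line 10
  5 — main, line 25
  6 — locate_pivot, line 15
A correct fix: line 26: replace `locate_pivot(3, bound)` with `locate_pivot(bound, 3)`.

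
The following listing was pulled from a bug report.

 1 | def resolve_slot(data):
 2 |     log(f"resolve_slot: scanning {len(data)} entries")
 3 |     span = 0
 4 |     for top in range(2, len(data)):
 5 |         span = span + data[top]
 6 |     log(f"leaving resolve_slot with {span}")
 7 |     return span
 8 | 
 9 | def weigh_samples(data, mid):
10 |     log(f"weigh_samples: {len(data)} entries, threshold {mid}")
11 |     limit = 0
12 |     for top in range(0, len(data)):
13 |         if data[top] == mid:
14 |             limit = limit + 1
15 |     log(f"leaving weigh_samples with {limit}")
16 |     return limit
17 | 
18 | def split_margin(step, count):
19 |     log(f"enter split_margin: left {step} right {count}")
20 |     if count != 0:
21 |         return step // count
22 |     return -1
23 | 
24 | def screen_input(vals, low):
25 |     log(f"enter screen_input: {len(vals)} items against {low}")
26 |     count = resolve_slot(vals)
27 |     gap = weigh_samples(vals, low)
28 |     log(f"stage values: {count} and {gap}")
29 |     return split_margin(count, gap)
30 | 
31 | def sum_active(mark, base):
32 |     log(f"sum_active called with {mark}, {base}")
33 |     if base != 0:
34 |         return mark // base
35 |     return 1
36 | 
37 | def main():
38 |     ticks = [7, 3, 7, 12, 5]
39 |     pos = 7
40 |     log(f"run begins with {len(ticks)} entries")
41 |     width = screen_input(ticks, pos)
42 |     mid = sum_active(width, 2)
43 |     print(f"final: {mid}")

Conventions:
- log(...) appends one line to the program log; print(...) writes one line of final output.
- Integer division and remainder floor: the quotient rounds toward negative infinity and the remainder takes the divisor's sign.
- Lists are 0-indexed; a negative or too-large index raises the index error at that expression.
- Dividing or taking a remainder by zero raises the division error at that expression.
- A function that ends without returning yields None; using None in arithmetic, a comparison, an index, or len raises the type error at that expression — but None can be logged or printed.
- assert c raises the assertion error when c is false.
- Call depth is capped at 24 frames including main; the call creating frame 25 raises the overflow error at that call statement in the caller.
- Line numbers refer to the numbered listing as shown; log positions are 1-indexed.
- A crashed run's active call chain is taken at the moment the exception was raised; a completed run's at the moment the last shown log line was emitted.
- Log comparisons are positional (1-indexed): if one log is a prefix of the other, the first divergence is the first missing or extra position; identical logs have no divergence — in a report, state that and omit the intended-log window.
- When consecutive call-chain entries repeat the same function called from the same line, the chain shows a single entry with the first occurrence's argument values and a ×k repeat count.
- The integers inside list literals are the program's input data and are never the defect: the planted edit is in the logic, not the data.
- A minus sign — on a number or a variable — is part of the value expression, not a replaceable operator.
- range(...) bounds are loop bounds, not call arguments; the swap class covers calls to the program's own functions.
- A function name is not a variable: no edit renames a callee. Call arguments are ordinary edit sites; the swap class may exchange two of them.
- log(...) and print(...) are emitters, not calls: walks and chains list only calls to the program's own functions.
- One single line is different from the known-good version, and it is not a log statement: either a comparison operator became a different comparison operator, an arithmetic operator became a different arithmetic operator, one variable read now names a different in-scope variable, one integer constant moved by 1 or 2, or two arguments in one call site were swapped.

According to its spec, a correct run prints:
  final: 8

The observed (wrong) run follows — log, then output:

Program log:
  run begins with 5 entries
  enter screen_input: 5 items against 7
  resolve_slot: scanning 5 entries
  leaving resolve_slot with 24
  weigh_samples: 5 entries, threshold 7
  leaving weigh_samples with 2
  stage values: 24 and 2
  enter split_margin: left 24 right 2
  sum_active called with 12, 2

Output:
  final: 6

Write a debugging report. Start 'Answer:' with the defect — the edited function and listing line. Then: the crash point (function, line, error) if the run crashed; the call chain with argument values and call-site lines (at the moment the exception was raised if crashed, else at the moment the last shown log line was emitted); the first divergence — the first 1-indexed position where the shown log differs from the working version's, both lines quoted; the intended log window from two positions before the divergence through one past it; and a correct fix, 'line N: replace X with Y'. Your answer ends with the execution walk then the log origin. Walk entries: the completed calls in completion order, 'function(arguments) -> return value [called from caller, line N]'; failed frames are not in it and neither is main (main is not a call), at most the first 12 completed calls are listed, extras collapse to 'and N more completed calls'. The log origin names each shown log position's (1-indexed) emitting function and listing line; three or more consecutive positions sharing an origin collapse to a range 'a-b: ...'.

Answer: the defect is in resolve_slot at line 4.
Key fact: Everything matches until log position 4, which reads 'leaving resolve_slot with 24' in place of 'leaving resolve_slot with 34'.
Call chain: main -> sum_active(12, 2) (called at line 42).
First divergence: position 4 — the shown line 'leaving resolve_slot with 24' should read 'leaving resolve_slot with 34'.
Intended log window:
  2: enter screen_input: 5 items against 7
  3: resolve_slot: scanning 5 entries
  4: leaving resolve_slot with 34
  5: weigh_samples: 5 entries, threshold 7
Execution walk:
  resolve_slot([7, 3, 7, 12, 5]) -> 24  [called from screen_input, line 26]
  weigh_samples([7, 3, 7, 12, 5], 7) -> 2  [called from screen_input, line 27]
  split_margin(24, 2) -> 12  [called from screen_input, line 29]
  screen_input([7, 3, 7, 12, 5], 7) -> 12  [called from main, line 41]
  sum_active(12, 2) -> 6  [called from main, line 42]
Origin of each log line:
  1: from main, line 40
  2: from screen_input, line 25
  3: from resolve_slot, line 2
  4: from resolve_slot, line 6
  5: from weigh_samples, line 10
  6: from weigh_samples, line 15
  7: from screen_input, line 28
  8: from split_margin, line 19
  9: from sum_active, line 32
A correct fix: line 4: replace `2` with `0`.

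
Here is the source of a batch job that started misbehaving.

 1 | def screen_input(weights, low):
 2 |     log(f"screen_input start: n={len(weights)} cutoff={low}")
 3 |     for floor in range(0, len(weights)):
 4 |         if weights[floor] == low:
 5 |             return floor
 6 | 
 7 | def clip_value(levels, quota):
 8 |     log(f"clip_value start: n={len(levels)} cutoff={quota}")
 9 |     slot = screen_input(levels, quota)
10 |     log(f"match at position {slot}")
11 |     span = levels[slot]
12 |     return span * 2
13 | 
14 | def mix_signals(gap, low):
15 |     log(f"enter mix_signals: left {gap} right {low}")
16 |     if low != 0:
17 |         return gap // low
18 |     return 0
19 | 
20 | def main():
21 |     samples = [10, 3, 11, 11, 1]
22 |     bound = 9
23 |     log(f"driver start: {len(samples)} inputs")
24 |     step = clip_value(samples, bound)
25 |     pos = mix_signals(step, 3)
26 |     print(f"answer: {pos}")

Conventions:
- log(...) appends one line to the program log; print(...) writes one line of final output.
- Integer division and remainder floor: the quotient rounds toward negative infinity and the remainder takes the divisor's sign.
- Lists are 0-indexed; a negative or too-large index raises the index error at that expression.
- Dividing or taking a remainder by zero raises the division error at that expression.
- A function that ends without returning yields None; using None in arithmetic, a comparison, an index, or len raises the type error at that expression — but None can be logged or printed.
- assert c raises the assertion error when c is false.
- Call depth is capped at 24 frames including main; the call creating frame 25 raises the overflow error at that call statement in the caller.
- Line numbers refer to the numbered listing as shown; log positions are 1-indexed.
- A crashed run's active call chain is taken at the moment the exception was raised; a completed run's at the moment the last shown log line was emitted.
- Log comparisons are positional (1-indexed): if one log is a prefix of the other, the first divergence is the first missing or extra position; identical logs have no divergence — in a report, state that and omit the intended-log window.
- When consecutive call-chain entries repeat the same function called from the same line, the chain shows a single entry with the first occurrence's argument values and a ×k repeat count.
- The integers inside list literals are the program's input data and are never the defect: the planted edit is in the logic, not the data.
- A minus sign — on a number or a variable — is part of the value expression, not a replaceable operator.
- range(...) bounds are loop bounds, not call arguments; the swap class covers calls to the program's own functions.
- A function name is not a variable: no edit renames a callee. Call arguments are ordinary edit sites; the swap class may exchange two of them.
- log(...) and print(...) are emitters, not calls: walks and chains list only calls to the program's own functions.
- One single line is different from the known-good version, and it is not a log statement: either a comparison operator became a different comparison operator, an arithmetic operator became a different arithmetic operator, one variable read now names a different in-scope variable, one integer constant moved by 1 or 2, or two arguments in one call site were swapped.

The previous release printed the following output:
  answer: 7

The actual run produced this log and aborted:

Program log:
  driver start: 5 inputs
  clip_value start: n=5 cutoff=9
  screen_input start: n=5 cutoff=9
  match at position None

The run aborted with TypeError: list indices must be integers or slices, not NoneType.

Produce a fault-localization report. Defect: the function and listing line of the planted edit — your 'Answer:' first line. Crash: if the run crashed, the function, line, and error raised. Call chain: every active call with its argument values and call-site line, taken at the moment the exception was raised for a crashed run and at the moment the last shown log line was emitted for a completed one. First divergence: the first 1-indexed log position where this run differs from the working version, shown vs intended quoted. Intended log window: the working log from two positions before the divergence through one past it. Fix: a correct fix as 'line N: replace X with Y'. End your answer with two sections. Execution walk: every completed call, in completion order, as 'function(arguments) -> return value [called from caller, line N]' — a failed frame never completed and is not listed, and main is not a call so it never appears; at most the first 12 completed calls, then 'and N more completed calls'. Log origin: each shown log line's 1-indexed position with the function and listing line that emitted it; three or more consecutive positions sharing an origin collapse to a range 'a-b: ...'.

Answer: the defect is in main at line 22.
Core observation: At log position 2 the runs split — shown 'clip_value start: n=5 cutoff=9', but the working version logs 'clip_value start: n=5 cutoff=11'.
Crash: clip_value, line 11, TypeError.
Call chain: main -> clip_value([10, 3, 11, 11, 1], 9) (called at line 24).
First divergence: position 2; shown 'clip_value start: n=5 cutoff=9' vs intended 'clip_value start: n=5 cutoff=11'.
Intended log window:
  1: driver start: 5 inputs
  2: clip_value start: n=5 cutoff=11
  3: screen_input start: n=5 cutoff=11
Execution walk:
  screen_input([10, 3, 11, 11, 1], 9) -> None  [called from clip_value, line 9]
Log origins:
  1: logged in main at line 23
  2: logged in clip_value at line 8
  3: logged in screen_input at line 2
  4: logged in clip_value at line 10
A correct fix: line 22: replace `9` with `11`.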